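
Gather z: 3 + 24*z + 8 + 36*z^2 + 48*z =36*z^2 + 72*z + 11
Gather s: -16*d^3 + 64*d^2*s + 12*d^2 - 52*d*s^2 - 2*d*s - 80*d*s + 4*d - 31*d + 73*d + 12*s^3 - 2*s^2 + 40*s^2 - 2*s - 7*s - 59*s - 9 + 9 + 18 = -16*d^3 + 12*d^2 + 46*d + 12*s^3 + s^2*(38 - 52*d) + s*(64*d^2 - 82*d - 68) + 18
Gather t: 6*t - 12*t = -6*t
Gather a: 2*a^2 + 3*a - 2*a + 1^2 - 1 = 2*a^2 + a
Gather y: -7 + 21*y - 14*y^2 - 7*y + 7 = -14*y^2 + 14*y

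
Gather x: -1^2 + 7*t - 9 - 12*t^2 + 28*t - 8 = -12*t^2 + 35*t - 18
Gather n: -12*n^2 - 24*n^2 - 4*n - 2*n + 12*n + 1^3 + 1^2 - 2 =-36*n^2 + 6*n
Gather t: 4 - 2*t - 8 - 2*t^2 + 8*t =-2*t^2 + 6*t - 4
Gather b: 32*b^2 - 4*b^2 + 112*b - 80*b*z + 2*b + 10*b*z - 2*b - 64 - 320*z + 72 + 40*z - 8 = 28*b^2 + b*(112 - 70*z) - 280*z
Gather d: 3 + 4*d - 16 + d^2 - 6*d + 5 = d^2 - 2*d - 8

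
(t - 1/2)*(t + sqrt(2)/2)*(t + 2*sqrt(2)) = t^3 - t^2/2 + 5*sqrt(2)*t^2/2 - 5*sqrt(2)*t/4 + 2*t - 1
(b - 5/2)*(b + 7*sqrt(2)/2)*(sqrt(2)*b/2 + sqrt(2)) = sqrt(2)*b^3/2 - sqrt(2)*b^2/4 + 7*b^2/2 - 5*sqrt(2)*b/2 - 7*b/4 - 35/2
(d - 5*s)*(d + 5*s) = d^2 - 25*s^2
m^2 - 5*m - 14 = (m - 7)*(m + 2)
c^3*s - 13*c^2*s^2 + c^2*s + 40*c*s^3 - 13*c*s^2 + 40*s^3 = (c - 8*s)*(c - 5*s)*(c*s + s)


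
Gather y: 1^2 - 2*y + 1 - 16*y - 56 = -18*y - 54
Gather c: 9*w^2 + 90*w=9*w^2 + 90*w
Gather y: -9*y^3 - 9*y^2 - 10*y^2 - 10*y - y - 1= -9*y^3 - 19*y^2 - 11*y - 1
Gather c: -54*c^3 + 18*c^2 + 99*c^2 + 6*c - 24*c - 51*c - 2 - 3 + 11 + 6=-54*c^3 + 117*c^2 - 69*c + 12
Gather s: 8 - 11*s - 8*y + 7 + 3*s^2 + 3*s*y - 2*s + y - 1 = 3*s^2 + s*(3*y - 13) - 7*y + 14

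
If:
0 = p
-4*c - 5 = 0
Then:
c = -5/4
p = 0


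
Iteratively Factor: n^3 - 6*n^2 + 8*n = (n - 2)*(n^2 - 4*n) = n*(n - 2)*(n - 4)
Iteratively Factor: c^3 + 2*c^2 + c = (c + 1)*(c^2 + c) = (c + 1)^2*(c)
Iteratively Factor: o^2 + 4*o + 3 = (o + 3)*(o + 1)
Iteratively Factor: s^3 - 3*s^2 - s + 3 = (s - 3)*(s^2 - 1) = (s - 3)*(s - 1)*(s + 1)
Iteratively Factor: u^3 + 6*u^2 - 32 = (u + 4)*(u^2 + 2*u - 8) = (u + 4)^2*(u - 2)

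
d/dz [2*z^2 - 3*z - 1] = 4*z - 3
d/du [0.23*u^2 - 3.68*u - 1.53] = 0.46*u - 3.68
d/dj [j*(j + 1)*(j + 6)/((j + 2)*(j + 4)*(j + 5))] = 4*(j^4 + 16*j^3 + 80*j^2 + 140*j + 60)/(j^6 + 22*j^5 + 197*j^4 + 916*j^3 + 2324*j^2 + 3040*j + 1600)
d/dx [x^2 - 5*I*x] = 2*x - 5*I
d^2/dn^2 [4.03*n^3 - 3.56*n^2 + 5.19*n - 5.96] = 24.18*n - 7.12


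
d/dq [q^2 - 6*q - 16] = 2*q - 6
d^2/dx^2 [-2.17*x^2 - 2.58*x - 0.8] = -4.34000000000000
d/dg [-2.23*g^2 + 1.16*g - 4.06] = 1.16 - 4.46*g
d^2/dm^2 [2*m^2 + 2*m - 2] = 4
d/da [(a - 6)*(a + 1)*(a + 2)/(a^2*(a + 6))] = (9*a^3 + 32*a^2 + 132*a + 144)/(a^3*(a^2 + 12*a + 36))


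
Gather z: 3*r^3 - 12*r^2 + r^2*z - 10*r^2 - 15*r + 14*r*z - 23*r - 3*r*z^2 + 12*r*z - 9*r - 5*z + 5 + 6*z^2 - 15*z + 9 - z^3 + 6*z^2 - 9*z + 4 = 3*r^3 - 22*r^2 - 47*r - z^3 + z^2*(12 - 3*r) + z*(r^2 + 26*r - 29) + 18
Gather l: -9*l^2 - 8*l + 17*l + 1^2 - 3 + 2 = -9*l^2 + 9*l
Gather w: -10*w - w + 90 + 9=99 - 11*w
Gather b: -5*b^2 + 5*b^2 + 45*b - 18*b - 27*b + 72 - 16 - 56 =0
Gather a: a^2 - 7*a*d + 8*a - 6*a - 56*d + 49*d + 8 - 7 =a^2 + a*(2 - 7*d) - 7*d + 1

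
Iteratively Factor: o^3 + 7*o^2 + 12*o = (o + 3)*(o^2 + 4*o) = o*(o + 3)*(o + 4)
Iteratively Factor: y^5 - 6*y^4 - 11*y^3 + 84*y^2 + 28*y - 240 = (y - 4)*(y^4 - 2*y^3 - 19*y^2 + 8*y + 60) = (y - 5)*(y - 4)*(y^3 + 3*y^2 - 4*y - 12) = (y - 5)*(y - 4)*(y - 2)*(y^2 + 5*y + 6) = (y - 5)*(y - 4)*(y - 2)*(y + 2)*(y + 3)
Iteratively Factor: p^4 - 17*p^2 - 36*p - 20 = (p + 2)*(p^3 - 2*p^2 - 13*p - 10) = (p - 5)*(p + 2)*(p^2 + 3*p + 2) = (p - 5)*(p + 1)*(p + 2)*(p + 2)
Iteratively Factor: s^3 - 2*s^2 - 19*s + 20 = (s - 5)*(s^2 + 3*s - 4) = (s - 5)*(s - 1)*(s + 4)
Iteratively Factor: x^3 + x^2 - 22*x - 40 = (x - 5)*(x^2 + 6*x + 8) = (x - 5)*(x + 2)*(x + 4)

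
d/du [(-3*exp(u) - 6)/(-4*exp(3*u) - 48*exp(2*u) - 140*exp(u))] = 3*(-exp(3*u) - 9*exp(2*u) - 24*exp(u) - 35)*exp(-u)/(2*(exp(4*u) + 24*exp(3*u) + 214*exp(2*u) + 840*exp(u) + 1225))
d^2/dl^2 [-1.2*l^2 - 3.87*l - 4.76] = -2.40000000000000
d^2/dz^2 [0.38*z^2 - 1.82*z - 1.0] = 0.760000000000000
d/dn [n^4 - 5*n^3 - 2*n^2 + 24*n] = 4*n^3 - 15*n^2 - 4*n + 24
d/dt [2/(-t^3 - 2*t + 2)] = 2*(3*t^2 + 2)/(t^3 + 2*t - 2)^2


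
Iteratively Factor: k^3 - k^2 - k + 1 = (k - 1)*(k^2 - 1) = (k - 1)*(k + 1)*(k - 1)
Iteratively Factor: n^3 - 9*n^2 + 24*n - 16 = (n - 1)*(n^2 - 8*n + 16) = (n - 4)*(n - 1)*(n - 4)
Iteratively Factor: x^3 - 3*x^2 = (x - 3)*(x^2) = x*(x - 3)*(x)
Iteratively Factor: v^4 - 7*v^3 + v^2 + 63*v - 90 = (v - 2)*(v^3 - 5*v^2 - 9*v + 45) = (v - 5)*(v - 2)*(v^2 - 9) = (v - 5)*(v - 3)*(v - 2)*(v + 3)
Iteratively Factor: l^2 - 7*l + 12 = (l - 4)*(l - 3)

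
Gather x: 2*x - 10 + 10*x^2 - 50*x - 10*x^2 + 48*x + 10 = 0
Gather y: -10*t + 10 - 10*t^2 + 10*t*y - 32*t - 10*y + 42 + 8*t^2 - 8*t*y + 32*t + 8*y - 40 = -2*t^2 - 10*t + y*(2*t - 2) + 12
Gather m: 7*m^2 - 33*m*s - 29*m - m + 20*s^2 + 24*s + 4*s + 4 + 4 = 7*m^2 + m*(-33*s - 30) + 20*s^2 + 28*s + 8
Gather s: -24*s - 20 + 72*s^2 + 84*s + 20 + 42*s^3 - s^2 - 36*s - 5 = 42*s^3 + 71*s^2 + 24*s - 5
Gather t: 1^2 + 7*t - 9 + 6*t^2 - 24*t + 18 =6*t^2 - 17*t + 10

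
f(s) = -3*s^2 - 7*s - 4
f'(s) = -6*s - 7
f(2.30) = -35.97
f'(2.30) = -20.80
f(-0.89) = -0.15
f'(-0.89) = -1.66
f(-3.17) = -11.96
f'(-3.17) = 12.02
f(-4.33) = -29.94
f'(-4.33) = 18.98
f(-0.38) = -1.77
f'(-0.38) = -4.72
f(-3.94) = -22.99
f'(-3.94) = 16.64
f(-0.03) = -3.79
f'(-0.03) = -6.82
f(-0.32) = -2.07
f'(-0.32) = -5.08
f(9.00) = -310.00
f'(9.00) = -61.00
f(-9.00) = -184.00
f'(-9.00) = 47.00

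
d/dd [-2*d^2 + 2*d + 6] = 2 - 4*d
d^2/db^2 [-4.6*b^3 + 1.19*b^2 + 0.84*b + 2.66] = 2.38 - 27.6*b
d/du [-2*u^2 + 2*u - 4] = 2 - 4*u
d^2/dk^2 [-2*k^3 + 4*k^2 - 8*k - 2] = 8 - 12*k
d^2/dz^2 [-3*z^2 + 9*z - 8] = -6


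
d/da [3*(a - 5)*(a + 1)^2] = 9*(a - 3)*(a + 1)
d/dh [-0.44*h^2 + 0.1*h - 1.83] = 0.1 - 0.88*h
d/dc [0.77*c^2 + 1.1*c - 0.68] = 1.54*c + 1.1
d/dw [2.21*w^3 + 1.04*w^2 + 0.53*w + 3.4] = 6.63*w^2 + 2.08*w + 0.53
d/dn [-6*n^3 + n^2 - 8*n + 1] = -18*n^2 + 2*n - 8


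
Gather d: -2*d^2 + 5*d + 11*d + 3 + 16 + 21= -2*d^2 + 16*d + 40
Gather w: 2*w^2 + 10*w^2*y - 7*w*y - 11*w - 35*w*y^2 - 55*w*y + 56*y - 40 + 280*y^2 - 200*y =w^2*(10*y + 2) + w*(-35*y^2 - 62*y - 11) + 280*y^2 - 144*y - 40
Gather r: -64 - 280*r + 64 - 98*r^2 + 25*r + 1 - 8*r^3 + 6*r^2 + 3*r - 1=-8*r^3 - 92*r^2 - 252*r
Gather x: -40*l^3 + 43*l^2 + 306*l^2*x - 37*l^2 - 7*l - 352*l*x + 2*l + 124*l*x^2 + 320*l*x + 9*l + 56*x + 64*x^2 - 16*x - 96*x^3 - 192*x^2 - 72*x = -40*l^3 + 6*l^2 + 4*l - 96*x^3 + x^2*(124*l - 128) + x*(306*l^2 - 32*l - 32)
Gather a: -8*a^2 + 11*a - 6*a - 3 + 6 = -8*a^2 + 5*a + 3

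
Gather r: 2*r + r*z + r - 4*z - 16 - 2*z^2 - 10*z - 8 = r*(z + 3) - 2*z^2 - 14*z - 24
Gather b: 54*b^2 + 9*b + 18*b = 54*b^2 + 27*b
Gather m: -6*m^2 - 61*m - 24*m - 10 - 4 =-6*m^2 - 85*m - 14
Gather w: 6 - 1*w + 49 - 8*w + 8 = 63 - 9*w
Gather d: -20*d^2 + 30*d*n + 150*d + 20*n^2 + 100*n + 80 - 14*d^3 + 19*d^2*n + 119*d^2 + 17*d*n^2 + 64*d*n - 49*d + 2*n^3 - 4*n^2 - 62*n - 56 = -14*d^3 + d^2*(19*n + 99) + d*(17*n^2 + 94*n + 101) + 2*n^3 + 16*n^2 + 38*n + 24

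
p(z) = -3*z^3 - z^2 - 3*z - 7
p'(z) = -9*z^2 - 2*z - 3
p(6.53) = -904.57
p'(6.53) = -399.83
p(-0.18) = -6.47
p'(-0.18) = -2.93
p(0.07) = -7.22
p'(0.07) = -3.18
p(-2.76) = 56.74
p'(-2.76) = -66.04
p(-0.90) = -2.92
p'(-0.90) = -8.49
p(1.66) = -28.46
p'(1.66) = -31.12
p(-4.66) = 288.85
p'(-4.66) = -189.12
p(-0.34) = -5.98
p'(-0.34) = -3.36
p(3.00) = -106.00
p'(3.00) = -90.00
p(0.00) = -7.00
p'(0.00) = -3.00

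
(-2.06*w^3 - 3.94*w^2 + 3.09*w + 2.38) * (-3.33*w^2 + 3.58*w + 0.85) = 6.8598*w^5 + 5.7454*w^4 - 26.1459*w^3 - 0.212200000000001*w^2 + 11.1469*w + 2.023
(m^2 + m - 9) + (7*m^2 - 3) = 8*m^2 + m - 12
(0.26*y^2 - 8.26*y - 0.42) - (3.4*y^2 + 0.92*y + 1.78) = -3.14*y^2 - 9.18*y - 2.2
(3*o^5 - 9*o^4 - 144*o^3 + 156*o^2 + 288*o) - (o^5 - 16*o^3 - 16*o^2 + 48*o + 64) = 2*o^5 - 9*o^4 - 128*o^3 + 172*o^2 + 240*o - 64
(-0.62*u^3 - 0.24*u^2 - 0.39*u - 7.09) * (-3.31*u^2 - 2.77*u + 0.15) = 2.0522*u^5 + 2.5118*u^4 + 1.8627*u^3 + 24.5122*u^2 + 19.5808*u - 1.0635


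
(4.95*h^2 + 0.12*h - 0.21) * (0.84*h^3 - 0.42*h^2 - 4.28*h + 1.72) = 4.158*h^5 - 1.9782*h^4 - 21.4128*h^3 + 8.0886*h^2 + 1.1052*h - 0.3612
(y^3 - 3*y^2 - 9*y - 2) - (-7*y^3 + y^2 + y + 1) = 8*y^3 - 4*y^2 - 10*y - 3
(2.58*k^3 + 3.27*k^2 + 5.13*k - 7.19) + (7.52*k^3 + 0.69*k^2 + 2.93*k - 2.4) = 10.1*k^3 + 3.96*k^2 + 8.06*k - 9.59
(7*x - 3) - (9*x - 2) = -2*x - 1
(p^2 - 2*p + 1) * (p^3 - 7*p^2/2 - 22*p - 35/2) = p^5 - 11*p^4/2 - 14*p^3 + 23*p^2 + 13*p - 35/2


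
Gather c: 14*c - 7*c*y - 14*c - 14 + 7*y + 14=-7*c*y + 7*y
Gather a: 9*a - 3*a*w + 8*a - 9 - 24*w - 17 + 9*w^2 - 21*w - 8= a*(17 - 3*w) + 9*w^2 - 45*w - 34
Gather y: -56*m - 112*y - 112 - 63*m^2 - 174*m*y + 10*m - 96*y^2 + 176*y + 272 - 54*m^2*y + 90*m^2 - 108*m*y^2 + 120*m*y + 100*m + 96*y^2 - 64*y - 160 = 27*m^2 - 108*m*y^2 + 54*m + y*(-54*m^2 - 54*m)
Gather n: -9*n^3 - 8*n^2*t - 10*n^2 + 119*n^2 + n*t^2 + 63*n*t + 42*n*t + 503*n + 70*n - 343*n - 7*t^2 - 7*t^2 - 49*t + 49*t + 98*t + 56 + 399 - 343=-9*n^3 + n^2*(109 - 8*t) + n*(t^2 + 105*t + 230) - 14*t^2 + 98*t + 112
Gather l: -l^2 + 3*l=-l^2 + 3*l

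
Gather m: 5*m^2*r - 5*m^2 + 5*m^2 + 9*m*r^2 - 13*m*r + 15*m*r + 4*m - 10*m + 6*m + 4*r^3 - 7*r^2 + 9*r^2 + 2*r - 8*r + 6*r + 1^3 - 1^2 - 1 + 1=5*m^2*r + m*(9*r^2 + 2*r) + 4*r^3 + 2*r^2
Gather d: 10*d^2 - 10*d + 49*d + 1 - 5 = 10*d^2 + 39*d - 4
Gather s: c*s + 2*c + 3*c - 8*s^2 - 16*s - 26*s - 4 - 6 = 5*c - 8*s^2 + s*(c - 42) - 10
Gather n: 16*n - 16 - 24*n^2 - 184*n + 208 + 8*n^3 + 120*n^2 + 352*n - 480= 8*n^3 + 96*n^2 + 184*n - 288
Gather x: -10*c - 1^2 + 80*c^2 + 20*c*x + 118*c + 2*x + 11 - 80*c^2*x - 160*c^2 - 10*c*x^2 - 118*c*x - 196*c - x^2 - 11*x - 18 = -80*c^2 - 88*c + x^2*(-10*c - 1) + x*(-80*c^2 - 98*c - 9) - 8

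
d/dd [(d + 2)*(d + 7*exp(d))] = d + (d + 2)*(7*exp(d) + 1) + 7*exp(d)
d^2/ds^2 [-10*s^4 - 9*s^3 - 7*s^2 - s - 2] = -120*s^2 - 54*s - 14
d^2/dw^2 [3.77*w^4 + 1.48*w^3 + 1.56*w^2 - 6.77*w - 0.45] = 45.24*w^2 + 8.88*w + 3.12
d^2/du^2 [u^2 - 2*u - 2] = 2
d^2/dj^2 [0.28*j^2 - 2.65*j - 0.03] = 0.560000000000000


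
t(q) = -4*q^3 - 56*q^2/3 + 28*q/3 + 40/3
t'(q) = -12*q^2 - 112*q/3 + 28/3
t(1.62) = -37.54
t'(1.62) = -82.64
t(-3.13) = -76.10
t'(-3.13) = 8.62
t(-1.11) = -14.56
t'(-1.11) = 35.99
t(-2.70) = -69.21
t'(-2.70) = 22.65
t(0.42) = 13.66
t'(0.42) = -8.46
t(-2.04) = -49.43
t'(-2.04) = 35.55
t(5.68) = -1268.89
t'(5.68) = -589.87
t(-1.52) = -29.93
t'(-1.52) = 38.36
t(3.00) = -234.67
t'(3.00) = -210.67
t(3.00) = -234.67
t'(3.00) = -210.67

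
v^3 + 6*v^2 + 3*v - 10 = (v - 1)*(v + 2)*(v + 5)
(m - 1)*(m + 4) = m^2 + 3*m - 4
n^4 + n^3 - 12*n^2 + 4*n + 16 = (n - 2)^2*(n + 1)*(n + 4)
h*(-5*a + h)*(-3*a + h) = 15*a^2*h - 8*a*h^2 + h^3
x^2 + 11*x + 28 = (x + 4)*(x + 7)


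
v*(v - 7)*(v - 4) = v^3 - 11*v^2 + 28*v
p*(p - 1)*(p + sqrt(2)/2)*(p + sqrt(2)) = p^4 - p^3 + 3*sqrt(2)*p^3/2 - 3*sqrt(2)*p^2/2 + p^2 - p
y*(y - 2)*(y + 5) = y^3 + 3*y^2 - 10*y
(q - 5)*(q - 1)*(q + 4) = q^3 - 2*q^2 - 19*q + 20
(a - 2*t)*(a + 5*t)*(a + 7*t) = a^3 + 10*a^2*t + 11*a*t^2 - 70*t^3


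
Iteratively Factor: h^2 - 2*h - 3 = (h + 1)*(h - 3)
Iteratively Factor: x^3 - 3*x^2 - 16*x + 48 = (x - 3)*(x^2 - 16) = (x - 3)*(x + 4)*(x - 4)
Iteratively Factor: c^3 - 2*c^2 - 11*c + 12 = (c + 3)*(c^2 - 5*c + 4) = (c - 1)*(c + 3)*(c - 4)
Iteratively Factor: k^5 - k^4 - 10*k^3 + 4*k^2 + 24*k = (k + 2)*(k^4 - 3*k^3 - 4*k^2 + 12*k) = (k - 3)*(k + 2)*(k^3 - 4*k) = (k - 3)*(k - 2)*(k + 2)*(k^2 + 2*k) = k*(k - 3)*(k - 2)*(k + 2)*(k + 2)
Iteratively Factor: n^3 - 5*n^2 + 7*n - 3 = (n - 3)*(n^2 - 2*n + 1) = (n - 3)*(n - 1)*(n - 1)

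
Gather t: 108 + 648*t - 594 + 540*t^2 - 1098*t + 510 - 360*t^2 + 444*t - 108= 180*t^2 - 6*t - 84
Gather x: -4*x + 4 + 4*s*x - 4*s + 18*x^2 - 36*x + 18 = -4*s + 18*x^2 + x*(4*s - 40) + 22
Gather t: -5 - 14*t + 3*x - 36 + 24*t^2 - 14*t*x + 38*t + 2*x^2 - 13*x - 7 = 24*t^2 + t*(24 - 14*x) + 2*x^2 - 10*x - 48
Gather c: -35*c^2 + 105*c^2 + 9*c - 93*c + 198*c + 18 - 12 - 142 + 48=70*c^2 + 114*c - 88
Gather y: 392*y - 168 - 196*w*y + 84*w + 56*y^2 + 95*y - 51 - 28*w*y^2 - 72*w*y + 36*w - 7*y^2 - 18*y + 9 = 120*w + y^2*(49 - 28*w) + y*(469 - 268*w) - 210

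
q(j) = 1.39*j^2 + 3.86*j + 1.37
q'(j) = 2.78*j + 3.86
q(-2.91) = 1.91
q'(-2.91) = -4.23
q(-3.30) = 3.77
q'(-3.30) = -5.31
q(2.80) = 23.08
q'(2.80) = 11.64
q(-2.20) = -0.39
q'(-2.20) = -2.26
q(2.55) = 20.25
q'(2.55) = 10.95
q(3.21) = 28.08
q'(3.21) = 12.78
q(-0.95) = -1.04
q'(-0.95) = 1.22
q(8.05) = 122.52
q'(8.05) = 26.24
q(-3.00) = 2.30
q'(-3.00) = -4.48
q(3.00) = 25.46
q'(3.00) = 12.20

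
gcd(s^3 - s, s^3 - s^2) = s^2 - s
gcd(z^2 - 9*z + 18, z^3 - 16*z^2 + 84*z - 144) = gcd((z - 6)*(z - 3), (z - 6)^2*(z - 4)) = z - 6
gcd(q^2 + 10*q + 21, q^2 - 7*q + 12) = 1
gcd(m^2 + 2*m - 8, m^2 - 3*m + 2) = m - 2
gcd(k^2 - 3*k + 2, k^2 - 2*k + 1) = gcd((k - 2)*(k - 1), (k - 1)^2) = k - 1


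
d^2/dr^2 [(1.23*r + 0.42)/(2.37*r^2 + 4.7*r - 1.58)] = ((1.23*r + 0.42)*(4.74*r + 4.7)*(9.48*r + 9.4) - (17.4906*r + 13.5528)*(2.37*r^2 + 4.7*r - 1.58))/(2.37*r^2 + 4.7*r - 1.58)^3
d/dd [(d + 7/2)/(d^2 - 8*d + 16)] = (-d - 11)/(d^3 - 12*d^2 + 48*d - 64)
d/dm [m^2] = 2*m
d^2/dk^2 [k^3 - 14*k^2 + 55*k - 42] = 6*k - 28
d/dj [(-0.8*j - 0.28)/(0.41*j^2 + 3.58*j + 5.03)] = (0.328*j^2 + 0.2296*j - 3.0216)/(0.1681*j^4 + 2.9356*j^3 + 16.941*j^2 + 36.0148*j + 25.3009)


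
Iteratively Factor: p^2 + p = (p + 1)*(p)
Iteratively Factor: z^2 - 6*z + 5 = (z - 1)*(z - 5)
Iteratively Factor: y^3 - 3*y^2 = (y)*(y^2 - 3*y) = y*(y - 3)*(y)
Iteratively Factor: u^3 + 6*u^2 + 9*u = (u)*(u^2 + 6*u + 9) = u*(u + 3)*(u + 3)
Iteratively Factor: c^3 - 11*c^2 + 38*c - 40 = (c - 5)*(c^2 - 6*c + 8) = (c - 5)*(c - 4)*(c - 2)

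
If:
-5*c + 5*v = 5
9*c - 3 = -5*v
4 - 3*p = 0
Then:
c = -1/7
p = 4/3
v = 6/7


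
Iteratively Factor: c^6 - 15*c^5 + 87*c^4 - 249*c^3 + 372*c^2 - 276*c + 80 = (c - 2)*(c^5 - 13*c^4 + 61*c^3 - 127*c^2 + 118*c - 40) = (c - 2)*(c - 1)*(c^4 - 12*c^3 + 49*c^2 - 78*c + 40) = (c - 5)*(c - 2)*(c - 1)*(c^3 - 7*c^2 + 14*c - 8) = (c - 5)*(c - 2)*(c - 1)^2*(c^2 - 6*c + 8) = (c - 5)*(c - 2)^2*(c - 1)^2*(c - 4)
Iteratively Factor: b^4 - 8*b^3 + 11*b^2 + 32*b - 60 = (b - 2)*(b^3 - 6*b^2 - b + 30) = (b - 5)*(b - 2)*(b^2 - b - 6) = (b - 5)*(b - 3)*(b - 2)*(b + 2)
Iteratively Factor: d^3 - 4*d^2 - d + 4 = (d - 4)*(d^2 - 1) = (d - 4)*(d + 1)*(d - 1)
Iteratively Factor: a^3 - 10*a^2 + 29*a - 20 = (a - 4)*(a^2 - 6*a + 5) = (a - 5)*(a - 4)*(a - 1)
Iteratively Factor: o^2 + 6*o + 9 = (o + 3)*(o + 3)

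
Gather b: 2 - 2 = 0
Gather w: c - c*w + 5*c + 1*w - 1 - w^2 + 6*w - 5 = 6*c - w^2 + w*(7 - c) - 6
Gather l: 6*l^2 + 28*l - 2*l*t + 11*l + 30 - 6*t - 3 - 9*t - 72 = 6*l^2 + l*(39 - 2*t) - 15*t - 45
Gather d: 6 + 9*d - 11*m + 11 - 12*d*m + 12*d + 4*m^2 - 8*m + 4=d*(21 - 12*m) + 4*m^2 - 19*m + 21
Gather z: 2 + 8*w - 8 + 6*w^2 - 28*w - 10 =6*w^2 - 20*w - 16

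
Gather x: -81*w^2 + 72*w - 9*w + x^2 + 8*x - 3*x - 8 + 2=-81*w^2 + 63*w + x^2 + 5*x - 6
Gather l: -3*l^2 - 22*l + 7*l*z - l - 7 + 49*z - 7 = -3*l^2 + l*(7*z - 23) + 49*z - 14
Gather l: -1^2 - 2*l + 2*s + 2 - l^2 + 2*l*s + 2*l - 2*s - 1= -l^2 + 2*l*s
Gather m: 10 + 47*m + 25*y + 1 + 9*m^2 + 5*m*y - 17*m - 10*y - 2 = 9*m^2 + m*(5*y + 30) + 15*y + 9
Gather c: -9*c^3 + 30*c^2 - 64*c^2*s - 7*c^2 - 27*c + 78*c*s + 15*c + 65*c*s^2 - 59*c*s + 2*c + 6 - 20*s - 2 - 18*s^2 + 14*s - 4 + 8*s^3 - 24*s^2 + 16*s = -9*c^3 + c^2*(23 - 64*s) + c*(65*s^2 + 19*s - 10) + 8*s^3 - 42*s^2 + 10*s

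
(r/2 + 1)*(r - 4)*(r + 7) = r^3/2 + 5*r^2/2 - 11*r - 28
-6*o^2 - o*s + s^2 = (-3*o + s)*(2*o + s)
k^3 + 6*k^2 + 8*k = k*(k + 2)*(k + 4)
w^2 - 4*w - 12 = (w - 6)*(w + 2)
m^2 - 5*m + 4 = (m - 4)*(m - 1)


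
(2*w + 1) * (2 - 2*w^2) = -4*w^3 - 2*w^2 + 4*w + 2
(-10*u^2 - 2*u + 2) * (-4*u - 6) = 40*u^3 + 68*u^2 + 4*u - 12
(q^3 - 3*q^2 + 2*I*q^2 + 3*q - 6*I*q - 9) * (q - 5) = q^4 - 8*q^3 + 2*I*q^3 + 18*q^2 - 16*I*q^2 - 24*q + 30*I*q + 45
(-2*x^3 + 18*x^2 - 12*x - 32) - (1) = -2*x^3 + 18*x^2 - 12*x - 33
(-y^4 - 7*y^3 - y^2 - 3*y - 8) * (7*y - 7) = -7*y^5 - 42*y^4 + 42*y^3 - 14*y^2 - 35*y + 56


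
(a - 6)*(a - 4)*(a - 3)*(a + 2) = a^4 - 11*a^3 + 28*a^2 + 36*a - 144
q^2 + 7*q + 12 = (q + 3)*(q + 4)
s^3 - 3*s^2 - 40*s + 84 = (s - 7)*(s - 2)*(s + 6)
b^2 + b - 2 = (b - 1)*(b + 2)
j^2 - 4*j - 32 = (j - 8)*(j + 4)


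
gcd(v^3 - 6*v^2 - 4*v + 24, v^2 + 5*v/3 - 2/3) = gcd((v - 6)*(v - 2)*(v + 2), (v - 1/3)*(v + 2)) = v + 2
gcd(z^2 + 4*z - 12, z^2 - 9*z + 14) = z - 2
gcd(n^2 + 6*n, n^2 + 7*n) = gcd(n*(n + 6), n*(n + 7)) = n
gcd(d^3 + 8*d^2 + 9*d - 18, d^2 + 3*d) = d + 3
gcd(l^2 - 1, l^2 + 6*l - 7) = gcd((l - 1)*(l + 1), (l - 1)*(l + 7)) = l - 1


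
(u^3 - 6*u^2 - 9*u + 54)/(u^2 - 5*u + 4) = (u^3 - 6*u^2 - 9*u + 54)/(u^2 - 5*u + 4)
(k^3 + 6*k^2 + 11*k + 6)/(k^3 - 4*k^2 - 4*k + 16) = (k^2 + 4*k + 3)/(k^2 - 6*k + 8)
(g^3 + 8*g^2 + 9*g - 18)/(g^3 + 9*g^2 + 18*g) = (g - 1)/g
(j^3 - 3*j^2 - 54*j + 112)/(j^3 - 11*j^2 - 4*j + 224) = (j^2 + 5*j - 14)/(j^2 - 3*j - 28)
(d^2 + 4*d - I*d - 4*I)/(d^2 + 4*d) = (d - I)/d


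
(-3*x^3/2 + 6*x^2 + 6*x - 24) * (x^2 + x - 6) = -3*x^5/2 + 9*x^4/2 + 21*x^3 - 54*x^2 - 60*x + 144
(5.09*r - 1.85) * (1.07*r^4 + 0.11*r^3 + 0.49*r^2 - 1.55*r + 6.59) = 5.4463*r^5 - 1.4196*r^4 + 2.2906*r^3 - 8.796*r^2 + 36.4106*r - 12.1915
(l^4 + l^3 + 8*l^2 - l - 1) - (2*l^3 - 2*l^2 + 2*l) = l^4 - l^3 + 10*l^2 - 3*l - 1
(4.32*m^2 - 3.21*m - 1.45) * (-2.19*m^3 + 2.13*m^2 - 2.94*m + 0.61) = -9.4608*m^5 + 16.2315*m^4 - 16.3626*m^3 + 8.9841*m^2 + 2.3049*m - 0.8845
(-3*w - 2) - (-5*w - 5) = 2*w + 3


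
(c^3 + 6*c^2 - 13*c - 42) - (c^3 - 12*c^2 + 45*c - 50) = 18*c^2 - 58*c + 8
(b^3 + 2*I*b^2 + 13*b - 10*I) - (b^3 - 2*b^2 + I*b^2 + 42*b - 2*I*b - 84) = 2*b^2 + I*b^2 - 29*b + 2*I*b + 84 - 10*I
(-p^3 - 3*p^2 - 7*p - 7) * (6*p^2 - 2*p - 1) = -6*p^5 - 16*p^4 - 35*p^3 - 25*p^2 + 21*p + 7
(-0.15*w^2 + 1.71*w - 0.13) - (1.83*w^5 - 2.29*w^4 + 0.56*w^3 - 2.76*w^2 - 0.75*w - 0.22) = -1.83*w^5 + 2.29*w^4 - 0.56*w^3 + 2.61*w^2 + 2.46*w + 0.09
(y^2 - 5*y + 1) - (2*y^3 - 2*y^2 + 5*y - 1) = -2*y^3 + 3*y^2 - 10*y + 2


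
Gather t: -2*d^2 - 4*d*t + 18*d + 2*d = -2*d^2 - 4*d*t + 20*d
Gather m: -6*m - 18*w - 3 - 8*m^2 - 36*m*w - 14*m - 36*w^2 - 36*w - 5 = -8*m^2 + m*(-36*w - 20) - 36*w^2 - 54*w - 8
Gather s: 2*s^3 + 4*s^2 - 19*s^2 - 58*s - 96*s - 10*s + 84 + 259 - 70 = 2*s^3 - 15*s^2 - 164*s + 273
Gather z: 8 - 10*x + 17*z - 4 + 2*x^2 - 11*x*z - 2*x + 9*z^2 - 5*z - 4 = 2*x^2 - 12*x + 9*z^2 + z*(12 - 11*x)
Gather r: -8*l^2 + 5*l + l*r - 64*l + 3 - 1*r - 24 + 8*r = -8*l^2 - 59*l + r*(l + 7) - 21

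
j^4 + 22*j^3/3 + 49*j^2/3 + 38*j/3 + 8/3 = (j + 1/3)*(j + 1)*(j + 2)*(j + 4)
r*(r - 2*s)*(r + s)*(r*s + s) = r^4*s - r^3*s^2 + r^3*s - 2*r^2*s^3 - r^2*s^2 - 2*r*s^3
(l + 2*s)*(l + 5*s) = l^2 + 7*l*s + 10*s^2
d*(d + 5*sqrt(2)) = d^2 + 5*sqrt(2)*d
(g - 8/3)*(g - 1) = g^2 - 11*g/3 + 8/3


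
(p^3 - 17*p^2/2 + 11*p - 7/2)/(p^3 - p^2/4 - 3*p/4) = 2*(2*p^2 - 15*p + 7)/(p*(4*p + 3))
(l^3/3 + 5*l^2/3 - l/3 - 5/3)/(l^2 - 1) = l/3 + 5/3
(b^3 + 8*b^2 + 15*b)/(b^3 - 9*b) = (b + 5)/(b - 3)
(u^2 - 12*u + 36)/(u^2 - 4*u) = (u^2 - 12*u + 36)/(u*(u - 4))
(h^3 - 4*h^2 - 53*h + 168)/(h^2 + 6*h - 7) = (h^2 - 11*h + 24)/(h - 1)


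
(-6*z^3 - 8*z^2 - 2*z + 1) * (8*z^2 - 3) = -48*z^5 - 64*z^4 + 2*z^3 + 32*z^2 + 6*z - 3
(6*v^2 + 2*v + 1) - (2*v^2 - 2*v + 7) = 4*v^2 + 4*v - 6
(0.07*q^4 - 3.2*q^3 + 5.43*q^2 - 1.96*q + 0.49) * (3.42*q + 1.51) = 0.2394*q^5 - 10.8383*q^4 + 13.7386*q^3 + 1.4961*q^2 - 1.2838*q + 0.7399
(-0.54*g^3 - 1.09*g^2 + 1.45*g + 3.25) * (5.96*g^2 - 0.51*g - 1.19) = -3.2184*g^5 - 6.221*g^4 + 9.8405*g^3 + 19.9276*g^2 - 3.383*g - 3.8675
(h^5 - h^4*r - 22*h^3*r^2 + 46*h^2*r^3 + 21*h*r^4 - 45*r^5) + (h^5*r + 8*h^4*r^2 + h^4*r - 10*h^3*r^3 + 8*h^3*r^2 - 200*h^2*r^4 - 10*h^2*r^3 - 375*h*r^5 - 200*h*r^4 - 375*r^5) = h^5*r + h^5 + 8*h^4*r^2 - 10*h^3*r^3 - 14*h^3*r^2 - 200*h^2*r^4 + 36*h^2*r^3 - 375*h*r^5 - 179*h*r^4 - 420*r^5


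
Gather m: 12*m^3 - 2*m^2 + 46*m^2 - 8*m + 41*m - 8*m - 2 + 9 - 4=12*m^3 + 44*m^2 + 25*m + 3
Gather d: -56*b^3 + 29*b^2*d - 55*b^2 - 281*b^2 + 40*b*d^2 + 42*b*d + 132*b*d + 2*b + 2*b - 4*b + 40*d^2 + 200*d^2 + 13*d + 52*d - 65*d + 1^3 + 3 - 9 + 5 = -56*b^3 - 336*b^2 + d^2*(40*b + 240) + d*(29*b^2 + 174*b)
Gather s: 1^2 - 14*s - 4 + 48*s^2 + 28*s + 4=48*s^2 + 14*s + 1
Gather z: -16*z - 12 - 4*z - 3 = -20*z - 15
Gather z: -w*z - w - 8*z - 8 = -w + z*(-w - 8) - 8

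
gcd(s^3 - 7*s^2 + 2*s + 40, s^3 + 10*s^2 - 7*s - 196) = s - 4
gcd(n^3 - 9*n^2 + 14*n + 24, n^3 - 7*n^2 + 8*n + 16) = n^2 - 3*n - 4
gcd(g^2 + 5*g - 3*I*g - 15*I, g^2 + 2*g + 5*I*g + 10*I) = 1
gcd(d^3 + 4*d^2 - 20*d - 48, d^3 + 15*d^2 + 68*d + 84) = d^2 + 8*d + 12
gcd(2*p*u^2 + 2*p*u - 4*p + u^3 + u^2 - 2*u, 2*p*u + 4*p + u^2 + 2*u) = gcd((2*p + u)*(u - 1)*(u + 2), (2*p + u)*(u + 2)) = 2*p*u + 4*p + u^2 + 2*u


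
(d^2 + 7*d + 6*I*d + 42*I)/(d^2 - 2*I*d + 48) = (d + 7)/(d - 8*I)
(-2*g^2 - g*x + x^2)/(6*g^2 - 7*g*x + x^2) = (-2*g^2 - g*x + x^2)/(6*g^2 - 7*g*x + x^2)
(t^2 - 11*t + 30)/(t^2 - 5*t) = (t - 6)/t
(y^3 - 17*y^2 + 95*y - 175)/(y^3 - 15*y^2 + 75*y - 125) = (y - 7)/(y - 5)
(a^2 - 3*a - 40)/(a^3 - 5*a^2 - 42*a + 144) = (a + 5)/(a^2 + 3*a - 18)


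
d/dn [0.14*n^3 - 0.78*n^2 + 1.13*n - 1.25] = 0.42*n^2 - 1.56*n + 1.13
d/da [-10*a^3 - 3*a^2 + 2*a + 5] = -30*a^2 - 6*a + 2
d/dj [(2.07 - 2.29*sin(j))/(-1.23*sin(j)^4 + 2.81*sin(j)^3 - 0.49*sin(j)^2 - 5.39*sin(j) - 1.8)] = (-8.4501*sin(j)^4 + 23.0542*sin(j)^3 - 18.5722*sin(j)^2 + 2.0286*sin(j) + 15.2793)*cos(j)/(1.5129*sin(j)^8 - 6.9126*sin(j)^7 + 9.1015*sin(j)^6 + 10.5056*sin(j)^5 - 25.6237*sin(j)^4 - 4.8338*sin(j)^3 + 30.8161*sin(j)^2 + 19.404*sin(j) + 3.24)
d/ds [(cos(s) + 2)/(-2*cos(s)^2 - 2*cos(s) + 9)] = (2*sin(s)^2 - 8*cos(s) - 15)*sin(s)/(2*cos(s) + cos(2*s) - 8)^2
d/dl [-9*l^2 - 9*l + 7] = -18*l - 9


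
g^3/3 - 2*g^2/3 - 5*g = g*(g/3 + 1)*(g - 5)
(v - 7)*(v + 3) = v^2 - 4*v - 21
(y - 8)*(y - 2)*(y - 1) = y^3 - 11*y^2 + 26*y - 16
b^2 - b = b*(b - 1)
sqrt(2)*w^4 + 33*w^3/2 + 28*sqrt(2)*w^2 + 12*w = w*(w + 2*sqrt(2))*(w + 6*sqrt(2))*(sqrt(2)*w + 1/2)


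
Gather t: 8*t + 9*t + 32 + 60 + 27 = 17*t + 119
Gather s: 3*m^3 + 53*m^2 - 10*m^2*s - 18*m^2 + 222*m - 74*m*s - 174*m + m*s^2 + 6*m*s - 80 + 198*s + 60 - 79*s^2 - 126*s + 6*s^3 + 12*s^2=3*m^3 + 35*m^2 + 48*m + 6*s^3 + s^2*(m - 67) + s*(-10*m^2 - 68*m + 72) - 20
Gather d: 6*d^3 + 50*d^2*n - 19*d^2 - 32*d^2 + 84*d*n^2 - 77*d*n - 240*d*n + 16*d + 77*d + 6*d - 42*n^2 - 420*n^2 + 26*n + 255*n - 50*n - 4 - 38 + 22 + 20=6*d^3 + d^2*(50*n - 51) + d*(84*n^2 - 317*n + 99) - 462*n^2 + 231*n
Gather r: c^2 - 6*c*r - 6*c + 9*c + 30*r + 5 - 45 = c^2 + 3*c + r*(30 - 6*c) - 40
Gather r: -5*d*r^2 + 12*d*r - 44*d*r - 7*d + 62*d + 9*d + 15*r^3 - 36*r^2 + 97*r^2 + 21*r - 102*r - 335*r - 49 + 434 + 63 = 64*d + 15*r^3 + r^2*(61 - 5*d) + r*(-32*d - 416) + 448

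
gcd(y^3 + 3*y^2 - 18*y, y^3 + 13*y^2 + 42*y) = y^2 + 6*y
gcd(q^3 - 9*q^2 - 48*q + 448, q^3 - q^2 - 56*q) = q^2 - q - 56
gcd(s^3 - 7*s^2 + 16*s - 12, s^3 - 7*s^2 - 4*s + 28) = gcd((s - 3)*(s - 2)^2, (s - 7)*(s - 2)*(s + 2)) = s - 2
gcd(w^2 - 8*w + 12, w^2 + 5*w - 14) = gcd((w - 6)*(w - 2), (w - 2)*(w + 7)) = w - 2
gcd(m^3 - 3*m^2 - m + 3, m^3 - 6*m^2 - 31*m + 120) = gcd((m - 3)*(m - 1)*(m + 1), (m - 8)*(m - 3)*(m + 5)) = m - 3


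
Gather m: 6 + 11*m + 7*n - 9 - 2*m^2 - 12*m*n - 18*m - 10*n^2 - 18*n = -2*m^2 + m*(-12*n - 7) - 10*n^2 - 11*n - 3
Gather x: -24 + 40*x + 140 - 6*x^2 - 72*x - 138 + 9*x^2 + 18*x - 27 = 3*x^2 - 14*x - 49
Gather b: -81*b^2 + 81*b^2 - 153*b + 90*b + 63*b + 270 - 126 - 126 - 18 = 0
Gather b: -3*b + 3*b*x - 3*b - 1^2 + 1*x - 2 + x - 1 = b*(3*x - 6) + 2*x - 4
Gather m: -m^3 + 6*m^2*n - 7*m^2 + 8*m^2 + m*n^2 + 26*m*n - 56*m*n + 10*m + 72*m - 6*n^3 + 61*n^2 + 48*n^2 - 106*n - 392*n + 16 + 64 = -m^3 + m^2*(6*n + 1) + m*(n^2 - 30*n + 82) - 6*n^3 + 109*n^2 - 498*n + 80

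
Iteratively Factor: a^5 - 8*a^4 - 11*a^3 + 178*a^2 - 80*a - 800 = (a + 4)*(a^4 - 12*a^3 + 37*a^2 + 30*a - 200) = (a + 2)*(a + 4)*(a^3 - 14*a^2 + 65*a - 100) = (a - 5)*(a + 2)*(a + 4)*(a^2 - 9*a + 20) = (a - 5)^2*(a + 2)*(a + 4)*(a - 4)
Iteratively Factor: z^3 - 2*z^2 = (z - 2)*(z^2) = z*(z - 2)*(z)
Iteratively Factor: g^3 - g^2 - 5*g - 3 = (g + 1)*(g^2 - 2*g - 3) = (g - 3)*(g + 1)*(g + 1)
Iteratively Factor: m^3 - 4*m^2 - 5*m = (m + 1)*(m^2 - 5*m) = (m - 5)*(m + 1)*(m)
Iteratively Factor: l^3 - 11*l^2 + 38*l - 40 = (l - 2)*(l^2 - 9*l + 20) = (l - 4)*(l - 2)*(l - 5)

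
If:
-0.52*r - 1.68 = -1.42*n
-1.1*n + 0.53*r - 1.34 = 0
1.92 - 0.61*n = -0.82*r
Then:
No Solution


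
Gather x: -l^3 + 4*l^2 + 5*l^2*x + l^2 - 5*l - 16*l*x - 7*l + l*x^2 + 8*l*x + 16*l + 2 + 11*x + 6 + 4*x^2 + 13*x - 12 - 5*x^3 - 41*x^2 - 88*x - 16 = -l^3 + 5*l^2 + 4*l - 5*x^3 + x^2*(l - 37) + x*(5*l^2 - 8*l - 64) - 20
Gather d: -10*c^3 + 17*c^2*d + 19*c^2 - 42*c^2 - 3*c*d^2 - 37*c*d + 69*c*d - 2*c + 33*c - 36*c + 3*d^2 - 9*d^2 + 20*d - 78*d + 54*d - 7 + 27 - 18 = -10*c^3 - 23*c^2 - 5*c + d^2*(-3*c - 6) + d*(17*c^2 + 32*c - 4) + 2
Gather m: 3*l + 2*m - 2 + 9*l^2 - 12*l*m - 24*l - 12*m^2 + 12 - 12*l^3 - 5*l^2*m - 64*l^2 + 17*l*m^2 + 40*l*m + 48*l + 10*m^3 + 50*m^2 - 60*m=-12*l^3 - 55*l^2 + 27*l + 10*m^3 + m^2*(17*l + 38) + m*(-5*l^2 + 28*l - 58) + 10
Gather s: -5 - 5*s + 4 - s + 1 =-6*s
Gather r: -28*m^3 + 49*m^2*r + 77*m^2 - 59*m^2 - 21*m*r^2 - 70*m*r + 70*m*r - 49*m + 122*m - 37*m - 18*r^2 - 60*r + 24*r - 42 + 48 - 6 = -28*m^3 + 18*m^2 + 36*m + r^2*(-21*m - 18) + r*(49*m^2 - 36)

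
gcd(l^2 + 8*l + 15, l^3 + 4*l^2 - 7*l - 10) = l + 5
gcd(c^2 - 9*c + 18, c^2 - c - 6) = c - 3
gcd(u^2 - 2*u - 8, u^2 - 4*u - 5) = 1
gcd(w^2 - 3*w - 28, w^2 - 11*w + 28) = w - 7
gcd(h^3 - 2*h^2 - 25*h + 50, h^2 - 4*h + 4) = h - 2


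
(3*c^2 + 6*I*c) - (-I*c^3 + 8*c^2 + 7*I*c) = I*c^3 - 5*c^2 - I*c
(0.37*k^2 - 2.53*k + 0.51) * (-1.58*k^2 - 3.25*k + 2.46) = -0.5846*k^4 + 2.7949*k^3 + 8.3269*k^2 - 7.8813*k + 1.2546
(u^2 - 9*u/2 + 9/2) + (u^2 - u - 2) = 2*u^2 - 11*u/2 + 5/2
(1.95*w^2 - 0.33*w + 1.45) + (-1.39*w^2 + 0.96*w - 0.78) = 0.56*w^2 + 0.63*w + 0.67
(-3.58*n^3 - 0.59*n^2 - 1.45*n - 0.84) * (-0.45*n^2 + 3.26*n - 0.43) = 1.611*n^5 - 11.4053*n^4 + 0.2685*n^3 - 4.0953*n^2 - 2.1149*n + 0.3612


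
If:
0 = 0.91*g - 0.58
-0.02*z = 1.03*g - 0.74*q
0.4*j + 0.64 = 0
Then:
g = 0.64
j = -1.60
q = 0.027027027027027*z + 0.887139887139887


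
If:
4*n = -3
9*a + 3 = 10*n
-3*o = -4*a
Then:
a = -7/6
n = -3/4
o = -14/9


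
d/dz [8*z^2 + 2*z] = 16*z + 2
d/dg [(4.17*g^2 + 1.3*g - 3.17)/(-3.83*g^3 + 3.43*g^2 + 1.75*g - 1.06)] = (15.9711*g^4 + 9.958*g^3 - 33.5848*g^2 + 12.9058*g + 4.1695)/(14.6689*g^6 - 26.2738*g^5 - 1.6401*g^4 + 20.1246*g^3 - 4.2091*g^2 - 3.71*g + 1.1236)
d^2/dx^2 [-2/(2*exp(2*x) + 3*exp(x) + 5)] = 2*(-2*(4*exp(x) + 3)^2*exp(x) + (8*exp(x) + 3)*(2*exp(2*x) + 3*exp(x) + 5))*exp(x)/(2*exp(2*x) + 3*exp(x) + 5)^3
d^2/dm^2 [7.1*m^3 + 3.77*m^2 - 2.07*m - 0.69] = 42.6*m + 7.54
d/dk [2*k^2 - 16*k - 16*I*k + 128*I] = 4*k - 16 - 16*I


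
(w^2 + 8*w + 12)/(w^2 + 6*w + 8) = (w + 6)/(w + 4)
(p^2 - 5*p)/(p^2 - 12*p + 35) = p/(p - 7)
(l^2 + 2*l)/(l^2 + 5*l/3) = 3*(l + 2)/(3*l + 5)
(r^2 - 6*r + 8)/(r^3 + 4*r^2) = (r^2 - 6*r + 8)/(r^2*(r + 4))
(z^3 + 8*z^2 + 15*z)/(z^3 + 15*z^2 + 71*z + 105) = z/(z + 7)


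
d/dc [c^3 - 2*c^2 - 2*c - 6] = 3*c^2 - 4*c - 2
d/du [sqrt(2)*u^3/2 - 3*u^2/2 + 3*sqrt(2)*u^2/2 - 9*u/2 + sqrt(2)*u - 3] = 3*sqrt(2)*u^2/2 - 3*u + 3*sqrt(2)*u - 9/2 + sqrt(2)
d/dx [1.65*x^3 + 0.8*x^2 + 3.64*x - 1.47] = 4.95*x^2 + 1.6*x + 3.64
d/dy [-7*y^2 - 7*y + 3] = -14*y - 7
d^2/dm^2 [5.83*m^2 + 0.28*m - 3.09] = 11.6600000000000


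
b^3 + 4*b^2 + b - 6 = (b - 1)*(b + 2)*(b + 3)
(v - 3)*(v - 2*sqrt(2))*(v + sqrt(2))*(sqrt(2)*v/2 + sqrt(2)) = sqrt(2)*v^4/2 - v^3 - sqrt(2)*v^3/2 - 5*sqrt(2)*v^2 + v^2 + 2*sqrt(2)*v + 6*v + 12*sqrt(2)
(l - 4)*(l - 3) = l^2 - 7*l + 12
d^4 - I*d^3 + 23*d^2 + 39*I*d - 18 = (d - 6*I)*(d + I)^2*(d + 3*I)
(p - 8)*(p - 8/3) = p^2 - 32*p/3 + 64/3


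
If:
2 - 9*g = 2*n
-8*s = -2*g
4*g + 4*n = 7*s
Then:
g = 16/63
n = -1/7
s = 4/63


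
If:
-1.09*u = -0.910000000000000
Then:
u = 0.83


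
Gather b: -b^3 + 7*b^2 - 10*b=-b^3 + 7*b^2 - 10*b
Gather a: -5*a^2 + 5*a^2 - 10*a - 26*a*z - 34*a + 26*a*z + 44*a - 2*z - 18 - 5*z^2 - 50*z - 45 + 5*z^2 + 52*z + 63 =0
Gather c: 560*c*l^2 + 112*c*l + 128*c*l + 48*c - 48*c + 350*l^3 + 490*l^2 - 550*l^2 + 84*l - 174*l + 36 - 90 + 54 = c*(560*l^2 + 240*l) + 350*l^3 - 60*l^2 - 90*l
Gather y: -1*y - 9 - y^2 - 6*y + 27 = -y^2 - 7*y + 18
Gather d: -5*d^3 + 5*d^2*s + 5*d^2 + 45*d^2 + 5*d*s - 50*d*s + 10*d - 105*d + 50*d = -5*d^3 + d^2*(5*s + 50) + d*(-45*s - 45)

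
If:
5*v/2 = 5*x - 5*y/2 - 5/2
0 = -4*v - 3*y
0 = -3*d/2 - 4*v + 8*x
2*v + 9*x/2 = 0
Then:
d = 136/15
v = -9/5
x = 4/5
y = 12/5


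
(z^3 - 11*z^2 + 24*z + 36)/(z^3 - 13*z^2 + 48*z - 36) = (z + 1)/(z - 1)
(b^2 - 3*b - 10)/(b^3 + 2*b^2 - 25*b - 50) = 1/(b + 5)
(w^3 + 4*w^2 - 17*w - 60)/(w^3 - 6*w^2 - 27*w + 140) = (w + 3)/(w - 7)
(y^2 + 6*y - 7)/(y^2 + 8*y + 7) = (y - 1)/(y + 1)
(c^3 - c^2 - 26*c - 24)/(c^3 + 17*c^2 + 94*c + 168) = (c^2 - 5*c - 6)/(c^2 + 13*c + 42)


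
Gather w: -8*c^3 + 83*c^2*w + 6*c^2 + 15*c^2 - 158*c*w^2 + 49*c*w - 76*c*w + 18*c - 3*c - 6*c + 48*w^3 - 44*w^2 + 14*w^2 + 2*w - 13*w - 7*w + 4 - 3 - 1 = -8*c^3 + 21*c^2 + 9*c + 48*w^3 + w^2*(-158*c - 30) + w*(83*c^2 - 27*c - 18)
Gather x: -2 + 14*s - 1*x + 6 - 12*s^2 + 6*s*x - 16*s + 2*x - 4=-12*s^2 - 2*s + x*(6*s + 1)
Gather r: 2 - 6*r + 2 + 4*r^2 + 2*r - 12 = 4*r^2 - 4*r - 8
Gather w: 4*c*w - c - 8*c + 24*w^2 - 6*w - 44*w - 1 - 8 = -9*c + 24*w^2 + w*(4*c - 50) - 9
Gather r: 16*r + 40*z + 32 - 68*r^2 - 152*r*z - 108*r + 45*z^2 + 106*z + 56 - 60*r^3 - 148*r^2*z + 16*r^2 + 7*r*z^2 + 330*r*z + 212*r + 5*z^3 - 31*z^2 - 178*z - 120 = -60*r^3 + r^2*(-148*z - 52) + r*(7*z^2 + 178*z + 120) + 5*z^3 + 14*z^2 - 32*z - 32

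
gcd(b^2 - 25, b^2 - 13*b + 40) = b - 5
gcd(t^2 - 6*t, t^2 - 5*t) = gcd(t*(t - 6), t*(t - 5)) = t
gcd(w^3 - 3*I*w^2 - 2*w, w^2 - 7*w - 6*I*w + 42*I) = 1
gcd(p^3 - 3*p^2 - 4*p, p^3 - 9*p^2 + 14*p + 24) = p^2 - 3*p - 4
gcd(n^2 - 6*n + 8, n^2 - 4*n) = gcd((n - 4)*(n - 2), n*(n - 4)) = n - 4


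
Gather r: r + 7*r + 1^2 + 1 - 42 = 8*r - 40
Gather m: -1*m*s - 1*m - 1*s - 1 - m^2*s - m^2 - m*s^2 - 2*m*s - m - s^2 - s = m^2*(-s - 1) + m*(-s^2 - 3*s - 2) - s^2 - 2*s - 1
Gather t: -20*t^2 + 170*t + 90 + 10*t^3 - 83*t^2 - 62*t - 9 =10*t^3 - 103*t^2 + 108*t + 81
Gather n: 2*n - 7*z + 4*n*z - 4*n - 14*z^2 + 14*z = n*(4*z - 2) - 14*z^2 + 7*z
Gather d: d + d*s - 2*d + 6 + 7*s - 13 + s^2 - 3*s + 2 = d*(s - 1) + s^2 + 4*s - 5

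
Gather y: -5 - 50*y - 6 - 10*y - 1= -60*y - 12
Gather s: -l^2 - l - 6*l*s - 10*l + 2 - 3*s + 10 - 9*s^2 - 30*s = -l^2 - 11*l - 9*s^2 + s*(-6*l - 33) + 12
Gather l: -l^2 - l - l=-l^2 - 2*l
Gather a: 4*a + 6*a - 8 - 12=10*a - 20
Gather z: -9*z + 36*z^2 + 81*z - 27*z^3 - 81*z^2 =-27*z^3 - 45*z^2 + 72*z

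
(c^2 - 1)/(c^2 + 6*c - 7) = (c + 1)/(c + 7)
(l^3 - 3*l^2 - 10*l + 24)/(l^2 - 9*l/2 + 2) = 2*(l^2 + l - 6)/(2*l - 1)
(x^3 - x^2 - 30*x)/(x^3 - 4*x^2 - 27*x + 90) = x/(x - 3)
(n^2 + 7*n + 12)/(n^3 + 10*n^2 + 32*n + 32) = (n + 3)/(n^2 + 6*n + 8)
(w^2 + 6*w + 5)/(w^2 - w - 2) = (w + 5)/(w - 2)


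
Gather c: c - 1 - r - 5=c - r - 6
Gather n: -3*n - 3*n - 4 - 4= -6*n - 8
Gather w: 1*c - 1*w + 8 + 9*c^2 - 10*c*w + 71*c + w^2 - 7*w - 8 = 9*c^2 + 72*c + w^2 + w*(-10*c - 8)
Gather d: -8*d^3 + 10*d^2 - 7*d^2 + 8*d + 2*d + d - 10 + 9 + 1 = -8*d^3 + 3*d^2 + 11*d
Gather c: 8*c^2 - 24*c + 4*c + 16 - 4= 8*c^2 - 20*c + 12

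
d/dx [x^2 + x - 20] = 2*x + 1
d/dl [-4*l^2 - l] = -8*l - 1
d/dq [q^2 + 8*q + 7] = 2*q + 8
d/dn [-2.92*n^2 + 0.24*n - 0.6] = 0.24 - 5.84*n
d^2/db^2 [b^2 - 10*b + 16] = 2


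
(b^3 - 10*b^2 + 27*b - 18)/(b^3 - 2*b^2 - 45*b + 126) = (b - 1)/(b + 7)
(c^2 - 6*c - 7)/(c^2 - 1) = (c - 7)/(c - 1)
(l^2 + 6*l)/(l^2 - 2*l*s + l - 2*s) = l*(l + 6)/(l^2 - 2*l*s + l - 2*s)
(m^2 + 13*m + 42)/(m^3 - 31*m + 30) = (m + 7)/(m^2 - 6*m + 5)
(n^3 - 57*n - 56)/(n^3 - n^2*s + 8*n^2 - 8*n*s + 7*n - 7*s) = (8 - n)/(-n + s)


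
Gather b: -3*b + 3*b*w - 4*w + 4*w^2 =b*(3*w - 3) + 4*w^2 - 4*w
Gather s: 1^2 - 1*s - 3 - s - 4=-2*s - 6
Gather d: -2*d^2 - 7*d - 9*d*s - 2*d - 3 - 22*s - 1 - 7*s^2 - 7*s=-2*d^2 + d*(-9*s - 9) - 7*s^2 - 29*s - 4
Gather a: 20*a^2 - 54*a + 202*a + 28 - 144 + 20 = 20*a^2 + 148*a - 96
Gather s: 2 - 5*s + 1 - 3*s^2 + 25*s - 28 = -3*s^2 + 20*s - 25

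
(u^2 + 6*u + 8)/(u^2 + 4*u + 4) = (u + 4)/(u + 2)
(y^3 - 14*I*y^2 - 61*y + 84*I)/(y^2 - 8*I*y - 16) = (y^2 - 10*I*y - 21)/(y - 4*I)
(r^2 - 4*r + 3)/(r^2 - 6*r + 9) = (r - 1)/(r - 3)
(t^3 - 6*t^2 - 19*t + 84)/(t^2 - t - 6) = (t^2 - 3*t - 28)/(t + 2)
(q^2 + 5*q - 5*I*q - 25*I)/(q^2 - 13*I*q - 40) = (q + 5)/(q - 8*I)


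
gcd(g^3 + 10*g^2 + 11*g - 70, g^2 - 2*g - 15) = 1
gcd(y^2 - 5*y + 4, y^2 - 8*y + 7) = y - 1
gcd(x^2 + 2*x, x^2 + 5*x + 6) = x + 2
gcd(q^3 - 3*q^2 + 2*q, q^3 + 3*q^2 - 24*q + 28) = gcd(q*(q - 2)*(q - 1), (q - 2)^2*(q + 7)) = q - 2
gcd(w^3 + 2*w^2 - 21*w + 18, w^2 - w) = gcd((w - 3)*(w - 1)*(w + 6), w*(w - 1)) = w - 1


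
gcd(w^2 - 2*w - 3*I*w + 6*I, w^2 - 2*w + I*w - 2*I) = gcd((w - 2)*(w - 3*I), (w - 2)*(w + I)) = w - 2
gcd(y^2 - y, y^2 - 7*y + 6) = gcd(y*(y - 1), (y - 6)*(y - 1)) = y - 1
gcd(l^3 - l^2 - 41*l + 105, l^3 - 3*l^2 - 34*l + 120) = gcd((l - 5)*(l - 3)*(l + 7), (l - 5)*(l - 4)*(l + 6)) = l - 5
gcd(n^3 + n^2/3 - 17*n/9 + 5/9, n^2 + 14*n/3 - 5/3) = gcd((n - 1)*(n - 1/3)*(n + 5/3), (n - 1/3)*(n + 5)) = n - 1/3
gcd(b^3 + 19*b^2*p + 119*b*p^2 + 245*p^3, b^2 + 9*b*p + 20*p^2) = b + 5*p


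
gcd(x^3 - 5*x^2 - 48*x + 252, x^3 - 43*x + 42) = x^2 + x - 42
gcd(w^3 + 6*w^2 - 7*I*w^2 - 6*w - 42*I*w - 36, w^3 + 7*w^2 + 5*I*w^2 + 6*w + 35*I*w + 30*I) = w + 6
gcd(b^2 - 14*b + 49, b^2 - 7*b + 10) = 1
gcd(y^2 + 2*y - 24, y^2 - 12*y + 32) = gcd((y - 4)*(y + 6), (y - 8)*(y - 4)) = y - 4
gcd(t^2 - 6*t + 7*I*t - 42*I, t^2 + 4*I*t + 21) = t + 7*I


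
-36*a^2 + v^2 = (-6*a + v)*(6*a + v)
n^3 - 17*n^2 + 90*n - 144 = (n - 8)*(n - 6)*(n - 3)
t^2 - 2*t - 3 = (t - 3)*(t + 1)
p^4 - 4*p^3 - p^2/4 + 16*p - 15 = (p - 5/2)*(p - 2)*(p - 3/2)*(p + 2)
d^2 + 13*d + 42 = (d + 6)*(d + 7)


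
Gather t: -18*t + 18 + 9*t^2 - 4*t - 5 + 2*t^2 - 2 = 11*t^2 - 22*t + 11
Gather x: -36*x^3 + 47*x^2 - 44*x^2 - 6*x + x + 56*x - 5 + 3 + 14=-36*x^3 + 3*x^2 + 51*x + 12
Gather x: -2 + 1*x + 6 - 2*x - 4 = -x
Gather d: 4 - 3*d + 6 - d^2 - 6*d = -d^2 - 9*d + 10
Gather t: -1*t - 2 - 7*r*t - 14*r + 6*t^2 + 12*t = -14*r + 6*t^2 + t*(11 - 7*r) - 2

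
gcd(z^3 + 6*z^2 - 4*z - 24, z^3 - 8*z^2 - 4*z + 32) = z^2 - 4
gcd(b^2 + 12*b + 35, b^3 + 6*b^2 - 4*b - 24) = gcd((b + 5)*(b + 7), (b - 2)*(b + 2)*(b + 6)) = 1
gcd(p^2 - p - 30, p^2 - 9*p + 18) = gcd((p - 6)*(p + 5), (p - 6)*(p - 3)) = p - 6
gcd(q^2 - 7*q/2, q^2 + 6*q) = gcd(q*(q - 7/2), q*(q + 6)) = q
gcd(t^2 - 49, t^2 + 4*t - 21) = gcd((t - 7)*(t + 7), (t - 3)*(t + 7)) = t + 7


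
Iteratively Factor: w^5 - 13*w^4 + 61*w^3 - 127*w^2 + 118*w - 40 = (w - 1)*(w^4 - 12*w^3 + 49*w^2 - 78*w + 40) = (w - 1)^2*(w^3 - 11*w^2 + 38*w - 40) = (w - 4)*(w - 1)^2*(w^2 - 7*w + 10) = (w - 5)*(w - 4)*(w - 1)^2*(w - 2)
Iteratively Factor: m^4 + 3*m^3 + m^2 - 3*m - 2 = (m + 1)*(m^3 + 2*m^2 - m - 2) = (m - 1)*(m + 1)*(m^2 + 3*m + 2) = (m - 1)*(m + 1)^2*(m + 2)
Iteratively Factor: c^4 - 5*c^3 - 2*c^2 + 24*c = (c + 2)*(c^3 - 7*c^2 + 12*c) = (c - 4)*(c + 2)*(c^2 - 3*c) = c*(c - 4)*(c + 2)*(c - 3)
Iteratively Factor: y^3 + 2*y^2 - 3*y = (y)*(y^2 + 2*y - 3) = y*(y - 1)*(y + 3)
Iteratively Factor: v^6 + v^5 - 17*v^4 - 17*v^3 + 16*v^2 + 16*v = (v)*(v^5 + v^4 - 17*v^3 - 17*v^2 + 16*v + 16) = v*(v + 4)*(v^4 - 3*v^3 - 5*v^2 + 3*v + 4) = v*(v + 1)*(v + 4)*(v^3 - 4*v^2 - v + 4) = v*(v - 4)*(v + 1)*(v + 4)*(v^2 - 1) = v*(v - 4)*(v - 1)*(v + 1)*(v + 4)*(v + 1)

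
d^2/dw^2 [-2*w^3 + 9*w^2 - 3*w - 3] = 18 - 12*w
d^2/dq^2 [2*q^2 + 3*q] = 4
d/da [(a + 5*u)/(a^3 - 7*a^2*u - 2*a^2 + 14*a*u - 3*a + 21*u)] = (a^3 - 7*a^2*u - 2*a^2 + 14*a*u - 3*a + 21*u + (a + 5*u)*(-3*a^2 + 14*a*u + 4*a - 14*u + 3))/(a^3 - 7*a^2*u - 2*a^2 + 14*a*u - 3*a + 21*u)^2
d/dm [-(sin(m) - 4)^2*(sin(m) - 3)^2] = 2*(7 - 2*sin(m))*(sin(m) - 4)*(sin(m) - 3)*cos(m)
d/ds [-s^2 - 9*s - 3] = -2*s - 9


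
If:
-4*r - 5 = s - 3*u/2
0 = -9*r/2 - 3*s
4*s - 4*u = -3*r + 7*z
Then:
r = -21*z/29 - 40/29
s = 63*z/58 + 60/29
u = 30/29 - 35*z/29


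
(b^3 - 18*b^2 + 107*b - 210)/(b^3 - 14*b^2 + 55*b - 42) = (b - 5)/(b - 1)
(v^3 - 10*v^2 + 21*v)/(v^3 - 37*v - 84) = v*(v - 3)/(v^2 + 7*v + 12)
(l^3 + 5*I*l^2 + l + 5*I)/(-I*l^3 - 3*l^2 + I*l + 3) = (I*l^3 - 5*l^2 + I*l - 5)/(l^3 - 3*I*l^2 - l + 3*I)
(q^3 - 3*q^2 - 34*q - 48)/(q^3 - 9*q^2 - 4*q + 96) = (q + 2)/(q - 4)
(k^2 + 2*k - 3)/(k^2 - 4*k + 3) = (k + 3)/(k - 3)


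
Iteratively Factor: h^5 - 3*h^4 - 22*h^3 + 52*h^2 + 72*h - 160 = (h - 5)*(h^4 + 2*h^3 - 12*h^2 - 8*h + 32) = (h - 5)*(h + 4)*(h^3 - 2*h^2 - 4*h + 8) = (h - 5)*(h + 2)*(h + 4)*(h^2 - 4*h + 4) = (h - 5)*(h - 2)*(h + 2)*(h + 4)*(h - 2)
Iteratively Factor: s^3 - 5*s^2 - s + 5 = (s + 1)*(s^2 - 6*s + 5) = (s - 1)*(s + 1)*(s - 5)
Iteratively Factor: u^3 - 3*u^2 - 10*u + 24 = (u + 3)*(u^2 - 6*u + 8) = (u - 2)*(u + 3)*(u - 4)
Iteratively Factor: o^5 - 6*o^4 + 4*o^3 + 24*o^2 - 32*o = (o - 4)*(o^4 - 2*o^3 - 4*o^2 + 8*o) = (o - 4)*(o - 2)*(o^3 - 4*o) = (o - 4)*(o - 2)^2*(o^2 + 2*o) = o*(o - 4)*(o - 2)^2*(o + 2)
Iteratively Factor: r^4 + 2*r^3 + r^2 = (r + 1)*(r^3 + r^2) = r*(r + 1)*(r^2 + r) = r^2*(r + 1)*(r + 1)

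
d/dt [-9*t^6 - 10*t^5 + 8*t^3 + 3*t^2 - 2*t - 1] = -54*t^5 - 50*t^4 + 24*t^2 + 6*t - 2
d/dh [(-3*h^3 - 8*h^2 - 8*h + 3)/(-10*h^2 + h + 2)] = (30*h^4 - 6*h^3 - 106*h^2 + 28*h - 19)/(100*h^4 - 20*h^3 - 39*h^2 + 4*h + 4)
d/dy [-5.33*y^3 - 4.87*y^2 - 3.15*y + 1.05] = -15.99*y^2 - 9.74*y - 3.15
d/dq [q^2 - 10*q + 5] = 2*q - 10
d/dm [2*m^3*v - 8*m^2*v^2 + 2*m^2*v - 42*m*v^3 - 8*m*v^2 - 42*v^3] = 2*v*(3*m^2 - 8*m*v + 2*m - 21*v^2 - 4*v)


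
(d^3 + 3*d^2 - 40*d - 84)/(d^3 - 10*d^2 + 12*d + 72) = (d + 7)/(d - 6)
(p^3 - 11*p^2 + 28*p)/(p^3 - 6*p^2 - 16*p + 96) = p*(p - 7)/(p^2 - 2*p - 24)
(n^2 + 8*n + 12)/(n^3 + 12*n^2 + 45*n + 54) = (n + 2)/(n^2 + 6*n + 9)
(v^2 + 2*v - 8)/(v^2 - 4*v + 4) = (v + 4)/(v - 2)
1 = 1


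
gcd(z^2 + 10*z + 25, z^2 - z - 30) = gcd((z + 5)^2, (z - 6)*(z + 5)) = z + 5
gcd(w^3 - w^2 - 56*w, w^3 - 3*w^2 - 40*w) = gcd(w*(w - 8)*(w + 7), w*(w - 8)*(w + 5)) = w^2 - 8*w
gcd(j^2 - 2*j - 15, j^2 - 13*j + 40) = j - 5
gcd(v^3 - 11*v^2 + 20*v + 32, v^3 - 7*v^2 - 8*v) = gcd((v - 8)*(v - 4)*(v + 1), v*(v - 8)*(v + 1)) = v^2 - 7*v - 8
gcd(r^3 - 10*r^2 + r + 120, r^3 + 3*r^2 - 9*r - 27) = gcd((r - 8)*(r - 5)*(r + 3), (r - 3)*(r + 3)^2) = r + 3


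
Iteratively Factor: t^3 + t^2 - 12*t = (t)*(t^2 + t - 12) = t*(t - 3)*(t + 4)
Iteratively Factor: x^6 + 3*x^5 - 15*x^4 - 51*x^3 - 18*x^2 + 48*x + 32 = (x + 1)*(x^5 + 2*x^4 - 17*x^3 - 34*x^2 + 16*x + 32) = (x - 1)*(x + 1)*(x^4 + 3*x^3 - 14*x^2 - 48*x - 32) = (x - 1)*(x + 1)*(x + 4)*(x^3 - x^2 - 10*x - 8) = (x - 4)*(x - 1)*(x + 1)*(x + 4)*(x^2 + 3*x + 2) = (x - 4)*(x - 1)*(x + 1)*(x + 2)*(x + 4)*(x + 1)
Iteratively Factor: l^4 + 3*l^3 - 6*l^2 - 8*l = (l + 1)*(l^3 + 2*l^2 - 8*l) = (l + 1)*(l + 4)*(l^2 - 2*l) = (l - 2)*(l + 1)*(l + 4)*(l)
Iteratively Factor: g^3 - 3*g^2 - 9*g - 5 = (g + 1)*(g^2 - 4*g - 5) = (g + 1)^2*(g - 5)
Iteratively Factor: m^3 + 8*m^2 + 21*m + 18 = (m + 2)*(m^2 + 6*m + 9) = (m + 2)*(m + 3)*(m + 3)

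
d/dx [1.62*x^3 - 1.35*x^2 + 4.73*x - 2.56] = 4.86*x^2 - 2.7*x + 4.73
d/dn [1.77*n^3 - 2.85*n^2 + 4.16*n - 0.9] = 5.31*n^2 - 5.7*n + 4.16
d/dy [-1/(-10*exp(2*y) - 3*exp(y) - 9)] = (-20*exp(y) - 3)*exp(y)/(10*exp(2*y) + 3*exp(y) + 9)^2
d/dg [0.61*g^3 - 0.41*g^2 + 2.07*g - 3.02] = 1.83*g^2 - 0.82*g + 2.07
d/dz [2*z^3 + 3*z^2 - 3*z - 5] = 6*z^2 + 6*z - 3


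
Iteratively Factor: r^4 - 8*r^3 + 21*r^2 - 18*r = (r)*(r^3 - 8*r^2 + 21*r - 18) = r*(r - 2)*(r^2 - 6*r + 9) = r*(r - 3)*(r - 2)*(r - 3)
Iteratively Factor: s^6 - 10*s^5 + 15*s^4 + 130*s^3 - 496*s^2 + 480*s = (s - 3)*(s^5 - 7*s^4 - 6*s^3 + 112*s^2 - 160*s) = (s - 5)*(s - 3)*(s^4 - 2*s^3 - 16*s^2 + 32*s) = (s - 5)*(s - 3)*(s - 2)*(s^3 - 16*s) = (s - 5)*(s - 4)*(s - 3)*(s - 2)*(s^2 + 4*s) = (s - 5)*(s - 4)*(s - 3)*(s - 2)*(s + 4)*(s)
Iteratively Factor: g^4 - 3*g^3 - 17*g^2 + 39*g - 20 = (g - 1)*(g^3 - 2*g^2 - 19*g + 20) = (g - 1)*(g + 4)*(g^2 - 6*g + 5) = (g - 5)*(g - 1)*(g + 4)*(g - 1)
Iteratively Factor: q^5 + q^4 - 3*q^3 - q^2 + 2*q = (q)*(q^4 + q^3 - 3*q^2 - q + 2) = q*(q - 1)*(q^3 + 2*q^2 - q - 2) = q*(q - 1)^2*(q^2 + 3*q + 2) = q*(q - 1)^2*(q + 2)*(q + 1)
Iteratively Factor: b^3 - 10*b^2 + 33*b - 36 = (b - 3)*(b^2 - 7*b + 12) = (b - 4)*(b - 3)*(b - 3)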